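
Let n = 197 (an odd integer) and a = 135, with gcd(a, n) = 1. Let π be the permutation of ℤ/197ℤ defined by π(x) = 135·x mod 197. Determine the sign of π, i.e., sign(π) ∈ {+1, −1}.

Orbit of 105 under x↦135x: [105, 188, 164, 76, 16, 190, 40]… (length divides ord_197(135)).
5 cycles of lengths [49, 49, 49, 49, 1].
5 cycles on 197: each ℓ→(−1)^(ℓ−1), product (−1)^192 = +1.

+1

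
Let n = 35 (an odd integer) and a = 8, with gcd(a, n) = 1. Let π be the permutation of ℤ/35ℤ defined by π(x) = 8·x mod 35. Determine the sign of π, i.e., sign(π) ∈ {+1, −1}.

Trace 8: π^k(8) = [8, 29, 22, 1] for k=0..3.
π_8 has 14 disjoint cycles with lengths [4, 4, 4, 4, 4, 4, 4, 1, 1, 1, 1, 1, 1, 1] on {0,…,34}.
14 cycles on 35: each ℓ→(−1)^(ℓ−1), product (−1)^21 = -1.

-1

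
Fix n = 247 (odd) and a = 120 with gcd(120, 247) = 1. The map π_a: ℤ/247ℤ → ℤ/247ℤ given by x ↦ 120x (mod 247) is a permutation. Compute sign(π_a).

+1

Trace 35: π^k(35) = [35, 1, 120, 74, 235, 42, 100] for k=0..6.
31 cycles of lengths [9, 9, 9, 9, 9, 9, 9, 9, 9, 9, 9, 9, 9, 9, 9, 9, 9, 9, 9, 9, 9, 9, 9, 9, 9, 9, 3, 3, 3, 3, 1].
n − c = 247 − 31 = 216; sign = (−1)^216 = +1.
(120|247)_J = +1 (Zolotarev's lemma cross-check).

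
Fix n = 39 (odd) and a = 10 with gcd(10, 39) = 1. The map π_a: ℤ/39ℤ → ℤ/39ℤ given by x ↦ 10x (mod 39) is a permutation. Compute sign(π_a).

Orbit of 25 under x↦10x: [25, 16, 4, 1, 10, 22]… (length divides ord_39(10)).
9 cycles of lengths [6, 6, 6, 6, 6, 6, 1, 1, 1].
9 cycles on 39: each ℓ→(−1)^(ℓ−1), product (−1)^30 = +1.

+1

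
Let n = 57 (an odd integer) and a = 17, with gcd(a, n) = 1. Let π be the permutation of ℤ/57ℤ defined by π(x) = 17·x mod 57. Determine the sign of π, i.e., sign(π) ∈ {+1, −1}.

Trace 23: π^k(23) = [23, 49, 35, 25, 26, 43, 47] for k=0..6.
The orbit structure of x ↦ 17x mod 57: 6 orbits of sizes [18, 18, 9, 9, 2, 1].
6 cycles on 57: each ℓ→(−1)^(ℓ−1), product (−1)^51 = -1.

-1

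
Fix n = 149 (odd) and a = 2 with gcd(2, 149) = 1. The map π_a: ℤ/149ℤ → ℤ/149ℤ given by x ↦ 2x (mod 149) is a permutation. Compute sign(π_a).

-1

Trace 35: π^k(35) = [35, 70, 140, 131, 113, 77, 5] for k=0..6.
2 cycles of lengths [148, 1].
2 cycles on 149: each ℓ→(−1)^(ℓ−1), product (−1)^147 = -1.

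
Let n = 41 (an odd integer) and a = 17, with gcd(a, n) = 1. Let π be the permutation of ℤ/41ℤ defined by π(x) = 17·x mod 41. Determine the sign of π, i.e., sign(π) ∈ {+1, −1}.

-1

Start at x=4: 4 → 27 → 8 → 13 → 16 → 26 → 32 → … (one orbit).
Cycle type of π: 40 + 1; total 2 cycles.
With 2 cycles on 41 points, sign = (−1)^{41−2} = -1.
Check: (17/41) = -1 by Zolotarev.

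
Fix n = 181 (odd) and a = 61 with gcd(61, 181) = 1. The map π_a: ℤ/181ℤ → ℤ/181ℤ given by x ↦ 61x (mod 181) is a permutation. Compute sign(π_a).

-1

Trace 73: π^k(73) = [73, 109, 133, 149, 39, 26, 138] for k=0..6.
6 cycles of lengths [36, 36, 36, 36, 36, 1].
181 − 6 = 175 transpositions; sign(π) = (−1)^175 = -1.
Check: (61/181) = -1 by Zolotarev.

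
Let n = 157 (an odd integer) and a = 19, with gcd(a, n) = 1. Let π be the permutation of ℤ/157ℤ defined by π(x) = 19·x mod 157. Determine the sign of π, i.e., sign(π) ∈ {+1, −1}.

+1

Start at x=16: 16 → 147 → 124 → 1 → 19 → 47 → 108 → … (one orbit).
The orbit structure of x ↦ 19x mod 157: 5 orbits of sizes [39, 39, 39, 39, 1].
With 5 cycles on 157 points, sign = (−1)^{157−5} = +1.
The Jacobi symbol (19|157) = +1 (Zolotarev) agrees.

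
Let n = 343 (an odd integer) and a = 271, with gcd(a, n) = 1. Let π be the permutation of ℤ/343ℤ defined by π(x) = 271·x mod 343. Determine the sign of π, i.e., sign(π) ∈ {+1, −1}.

-1

Trace 99: π^k(99) = [99, 75, 88, 181, 2, 199, 78] for k=0..6.
Cycle lengths of π_271 on ℤ/343ℤ: [294, 42, 6, 1]; 4 cycles in total.
4 cycles on 343: each ℓ→(−1)^(ℓ−1), product (−1)^339 = -1.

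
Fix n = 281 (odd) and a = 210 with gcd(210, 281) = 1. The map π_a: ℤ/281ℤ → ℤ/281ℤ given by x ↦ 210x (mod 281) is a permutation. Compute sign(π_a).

-1

Orbit of 155 under x↦210x: [155, 235, 175, 220, 116, 194, 276]… (length divides ord_281(210)).
Decompose π into cycles: lengths [280, 1] (2 cycles, including the fixed point 0).
2 cycles on 281: each ℓ→(−1)^(ℓ−1), product (−1)^279 = -1.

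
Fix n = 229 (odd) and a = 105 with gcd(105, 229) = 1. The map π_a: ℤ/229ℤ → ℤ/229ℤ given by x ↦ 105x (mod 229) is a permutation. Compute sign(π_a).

-1

Orbit of 166 under x↦105x: [166, 26, 211, 171, 93, 147, 92]… (length divides ord_229(105)).
Cycle type of π: 228 + 1; total 2 cycles.
229 − 2 = 227 transpositions; sign(π) = (−1)^227 = -1.
Via Zolotarev, sign(π_{105}) = (105|229) = -1.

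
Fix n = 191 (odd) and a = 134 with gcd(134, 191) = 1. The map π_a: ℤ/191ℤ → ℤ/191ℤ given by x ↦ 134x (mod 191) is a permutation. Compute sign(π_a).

Orbit of 128 under x↦134x: [128, 153, 65, 115, 130, 39, 69]… (length divides ord_191(134)).
Cycle lengths of π_134 on ℤ/191ℤ: [95, 95, 1]; 3 cycles in total.
191 − 3 = 188 transpositions; sign(π) = (−1)^188 = +1.
Check: (134/191) = +1 by Zolotarev.

+1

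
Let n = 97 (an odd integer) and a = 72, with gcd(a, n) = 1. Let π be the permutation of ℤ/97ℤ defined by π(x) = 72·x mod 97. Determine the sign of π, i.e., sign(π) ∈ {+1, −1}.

Trace 31: π^k(31) = [31, 1, 72, 43, 89, 6, 44] for k=0..6.
Cycle type of π: 48×2 + 1; total 3 cycles.
With 3 cycles on 97 points, sign = (−1)^{97−3} = +1.
Check: (72/97) = +1 by Zolotarev.

+1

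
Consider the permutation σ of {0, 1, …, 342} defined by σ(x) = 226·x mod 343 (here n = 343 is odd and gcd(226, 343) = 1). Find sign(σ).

+1

Orbit of 263 under x↦226x: [263, 99, 79, 18, 295, 128, 116]… (length divides ord_343(226)).
31 cycles of lengths [21, 21, 21, 21, 21, 21, 21, 21, 21, 21, 21, 21, 21, 21, 3, 3, 3, 3, 3, 3, 3, 3, 3, 3, 3, 3, 3, 3, 3, 3, 1].
Σ(ℓ_i−1) = 343−31 = 312; sign = (−1)^312 = +1.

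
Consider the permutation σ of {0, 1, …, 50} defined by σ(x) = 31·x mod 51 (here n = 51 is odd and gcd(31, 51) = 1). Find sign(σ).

-1

Orbit of 37 under x↦31x: [37, 25, 10, 4, 22, 19, 28]… (length divides ord_51(31)).
6 cycles of lengths [16, 16, 16, 1, 1, 1].
With 6 cycles on 51 points, sign = (−1)^{51−6} = -1.
Zolotarev: (31|51) = -1, matching the cycle-count sign.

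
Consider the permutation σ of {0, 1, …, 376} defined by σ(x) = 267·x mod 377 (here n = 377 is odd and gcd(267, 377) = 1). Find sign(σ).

Trace 233: π^k(233) = [233, 6, 94, 216, 368, 236, 53] for k=0..6.
The orbit structure of x ↦ 267x mod 377: 8 orbits of sizes [84, 84, 84, 84, 14, 14, 12, 1].
Σ(ℓ_i−1) = 377−8 = 369; sign = (−1)^369 = -1.
Via Zolotarev, sign(π_{267}) = (267|377) = -1.

-1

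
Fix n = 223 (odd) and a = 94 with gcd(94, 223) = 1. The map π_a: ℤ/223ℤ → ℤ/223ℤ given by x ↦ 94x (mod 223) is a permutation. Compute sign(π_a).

Trace 17: π^k(17) = [17, 37, 133, 14, 201, 162, 64] for k=0..6.
π_94 has 3 disjoint cycles with lengths [111, 111, 1] on {0,…,222}.
3 cycles on 223: each ℓ→(−1)^(ℓ−1), product (−1)^220 = +1.
Check: (94/223) = +1 by Zolotarev.

+1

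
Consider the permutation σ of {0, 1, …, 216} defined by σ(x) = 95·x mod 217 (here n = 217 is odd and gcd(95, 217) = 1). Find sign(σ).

+1

Start at x=4: 4 → 163 → 78 → 32 → 2 → 190 → 39 → … (one orbit).
Decompose π into cycles: lengths [15, 15, 15, 15, 15, 15, 15, 15, 15, 15, 15, 15, 5, 5, 5, 5, 5, 5, 3, 3, 1] (21 cycles, including the fixed point 0).
With 21 cycles on 217 points, sign = (−1)^{217−21} = +1.
Zolotarev: (95|217) = +1, matching the cycle-count sign.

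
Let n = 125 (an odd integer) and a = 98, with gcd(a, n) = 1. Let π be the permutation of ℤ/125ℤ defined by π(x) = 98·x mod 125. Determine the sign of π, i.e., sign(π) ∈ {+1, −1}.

-1

Orbit of 74 under x↦98x: [74, 2, 71, 83, 9, 7, 61]… (length divides ord_125(98)).
π_98 has 4 disjoint cycles with lengths [100, 20, 4, 1] on {0,…,124}.
4 cycles on 125: each ℓ→(−1)^(ℓ−1), product (−1)^121 = -1.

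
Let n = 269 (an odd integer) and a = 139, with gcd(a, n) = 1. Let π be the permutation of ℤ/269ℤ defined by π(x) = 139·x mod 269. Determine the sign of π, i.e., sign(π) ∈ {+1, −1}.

-1

Start at x=226: 226 → 210 → 138 → 83 → 239 → 134 → 65 → … (one orbit).
π_139 has 2 disjoint cycles with lengths [268, 1] on {0,…,268}.
Σ(ℓ_i−1) = 269−2 = 267; sign = (−1)^267 = -1.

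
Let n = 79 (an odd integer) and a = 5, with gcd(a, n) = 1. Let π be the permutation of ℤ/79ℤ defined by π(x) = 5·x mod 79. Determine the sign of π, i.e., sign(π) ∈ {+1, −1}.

Orbit of 32 under x↦5x: [32, 2, 10, 50, 13, 65, 9]… (length divides ord_79(5)).
The orbit structure of x ↦ 5x mod 79: 3 orbits of sizes [39, 39, 1].
n − c = 79 − 3 = 76; sign = (−1)^76 = +1.
Via Zolotarev, sign(π_{5}) = (5|79) = +1.

+1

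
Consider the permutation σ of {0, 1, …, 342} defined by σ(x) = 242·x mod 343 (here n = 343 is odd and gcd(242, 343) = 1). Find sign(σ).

+1

Orbit of 149 under x↦242x: [149, 43, 116, 289, 309, 4, 282]… (length divides ord_343(242)).
Cycle lengths of π_242 on ℤ/343ℤ: [147, 147, 21, 21, 3, 3, 1]; 7 cycles in total.
n − c = 343 − 7 = 336; sign = (−1)^336 = +1.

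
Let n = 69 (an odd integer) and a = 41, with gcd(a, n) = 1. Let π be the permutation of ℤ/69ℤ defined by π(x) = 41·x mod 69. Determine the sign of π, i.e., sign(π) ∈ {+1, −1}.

-1

Trace 59: π^k(59) = [59, 4, 26, 31, 29, 16, 35] for k=0..6.
Cycle type of π: 22×2 + 11×2 + 2 + 1; total 6 cycles.
Σ(ℓ_i−1) = 69−6 = 63; sign = (−1)^63 = -1.
Zolotarev: (41|69) = -1, matching the cycle-count sign.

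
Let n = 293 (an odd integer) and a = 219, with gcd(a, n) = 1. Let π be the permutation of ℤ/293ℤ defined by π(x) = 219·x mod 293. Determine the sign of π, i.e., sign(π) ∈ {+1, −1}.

-1

Orbit of 38 under x↦219x: [38, 118, 58, 103, 289, 3, 71]… (length divides ord_293(219)).
2 cycles of lengths [292, 1].
293 − 2 = 291 transpositions; sign(π) = (−1)^291 = -1.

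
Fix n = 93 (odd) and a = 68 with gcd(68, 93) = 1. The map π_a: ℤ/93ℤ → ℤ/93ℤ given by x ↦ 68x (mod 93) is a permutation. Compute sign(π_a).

+1

Trace 25: π^k(25) = [25, 26, 1, 68, 67, 92] for k=0..5.
π_68 has 17 disjoint cycles with lengths [6, 6, 6, 6, 6, 6, 6, 6, 6, 6, 6, 6, 6, 6, 6, 2, 1] on {0,…,92}.
With 17 cycles on 93 points, sign = (−1)^{93−17} = +1.
Via Zolotarev, sign(π_{68}) = (68|93) = +1.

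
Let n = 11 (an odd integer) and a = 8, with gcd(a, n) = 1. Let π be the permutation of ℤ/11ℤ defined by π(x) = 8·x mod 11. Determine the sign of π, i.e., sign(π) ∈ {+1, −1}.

Start at x=6: 6 → 4 → 10 → 3 → 2 → 5 → 7 → … (one orbit).
2 cycles of lengths [10, 1].
11 − 2 = 9 transpositions; sign(π) = (−1)^9 = -1.

-1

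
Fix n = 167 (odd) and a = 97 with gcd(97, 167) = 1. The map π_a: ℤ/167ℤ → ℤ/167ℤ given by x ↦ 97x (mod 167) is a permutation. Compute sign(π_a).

+1

Start at x=21: 21 → 33 → 28 → 44 → 93 → 3 → 124 → … (one orbit).
Cycle lengths of π_97 on ℤ/167ℤ: [83, 83, 1]; 3 cycles in total.
Σ(ℓ_i−1) = 167−3 = 164; sign = (−1)^164 = +1.
The Jacobi symbol (97|167) = +1 (Zolotarev) agrees.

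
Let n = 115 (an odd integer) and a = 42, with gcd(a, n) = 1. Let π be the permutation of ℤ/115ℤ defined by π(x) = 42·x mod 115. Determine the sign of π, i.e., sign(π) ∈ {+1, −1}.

+1

Trace 26: π^k(26) = [26, 57, 94, 38, 101, 102, 29] for k=0..6.
Decompose π into cycles: lengths [44, 44, 22, 4, 1] (5 cycles, including the fixed point 0).
5 cycles on 115: each ℓ→(−1)^(ℓ−1), product (−1)^110 = +1.
(42|115)_J = +1 (Zolotarev's lemma cross-check).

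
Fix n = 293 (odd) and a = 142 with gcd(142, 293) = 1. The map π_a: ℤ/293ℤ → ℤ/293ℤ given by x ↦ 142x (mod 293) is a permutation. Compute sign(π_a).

-1

Start at x=34: 34 → 140 → 249 → 198 → 281 → 54 → 50 → … (one orbit).
Cycle lengths of π_142 on ℤ/293ℤ: [292, 1]; 2 cycles in total.
293 − 2 = 291 transpositions; sign(π) = (−1)^291 = -1.
(142|293)_J = -1 (Zolotarev's lemma cross-check).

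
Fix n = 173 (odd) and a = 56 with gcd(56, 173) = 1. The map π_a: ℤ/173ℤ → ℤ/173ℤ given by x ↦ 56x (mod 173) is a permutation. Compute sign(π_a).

+1

Orbit of 100 under x↦56x: [100, 64, 124, 24, 133, 9, 158]… (length divides ord_173(56)).
Cycle type of π: 86×2 + 1; total 3 cycles.
sign(π) = (−1)^{n − #cycles} = (−1)^{173−3} = (−1)^170 = +1.
Via Zolotarev, sign(π_{56}) = (56|173) = +1.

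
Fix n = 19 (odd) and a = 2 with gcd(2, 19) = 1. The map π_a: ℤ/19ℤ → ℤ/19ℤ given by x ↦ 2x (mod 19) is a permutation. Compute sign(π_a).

-1

Orbit of 11 under x↦2x: [11, 3, 6, 12, 5, 10, 1]… (length divides ord_19(2)).
2 cycles of lengths [18, 1].
2 cycles on 19: each ℓ→(−1)^(ℓ−1), product (−1)^17 = -1.
The Jacobi symbol (2|19) = -1 (Zolotarev) agrees.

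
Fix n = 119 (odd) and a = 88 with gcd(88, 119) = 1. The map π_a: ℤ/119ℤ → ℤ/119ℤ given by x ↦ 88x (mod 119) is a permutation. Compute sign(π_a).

Orbit of 92 under x↦88x: [92, 4, 114, 36, 74, 86, 71]… (length divides ord_119(88)).
Cycle type of π: 48×2 + 16 + 3×2 + 1; total 6 cycles.
Σ(ℓ_i−1) = 119−6 = 113; sign = (−1)^113 = -1.
Zolotarev: (88|119) = -1, matching the cycle-count sign.

-1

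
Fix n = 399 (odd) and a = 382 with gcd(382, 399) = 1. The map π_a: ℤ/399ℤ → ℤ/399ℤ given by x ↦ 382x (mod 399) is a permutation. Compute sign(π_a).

-1

Orbit of 379 under x↦382x: [379, 340, 205, 106, 193, 310, 316]… (length divides ord_399(382)).
π_382 has 30 disjoint cycles with lengths [18, 18, 18, 18, 18, 18, 18, 18, 18, 18, 18, 18, 18, 18, 18, 18, 18, 18, 18, 18, 18, 3, 3, 3, 3, 3, 3, 1, 1, 1] on {0,…,398}.
With 30 cycles on 399 points, sign = (−1)^{399−30} = -1.
The Jacobi symbol (382|399) = -1 (Zolotarev) agrees.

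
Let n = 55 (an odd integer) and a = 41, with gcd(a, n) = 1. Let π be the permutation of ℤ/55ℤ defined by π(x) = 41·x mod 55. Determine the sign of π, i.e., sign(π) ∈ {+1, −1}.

Orbit of 41 under x↦41x: [41, 31, 6, 26, 21, 36, 46]… (length divides ord_55(41)).
Cycle type of π: 10×5 + 1×5; total 10 cycles.
With 10 cycles on 55 points, sign = (−1)^{55−10} = -1.

-1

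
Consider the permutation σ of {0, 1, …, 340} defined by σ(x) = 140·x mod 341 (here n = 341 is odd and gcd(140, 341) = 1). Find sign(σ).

-1

Orbit of 101 under x↦140x: [101, 159, 95, 1, 140, 163, 314]… (length divides ord_341(140)).
Cycle lengths of π_140 on ℤ/341ℤ: [10, 10, 10, 10, 10, 10, 10, 10, 10, 10, 10, 10, 10, 10, 10, 10, 10, 10, 10, 10, 10, 10, 10, 10, 10, 10, 10, 10, 10, 10, 10, 5, 5, 5, 5, 5, 5, 1]; 38 cycles in total.
341 − 38 = 303 transpositions; sign(π) = (−1)^303 = -1.
The Jacobi symbol (140|341) = -1 (Zolotarev) agrees.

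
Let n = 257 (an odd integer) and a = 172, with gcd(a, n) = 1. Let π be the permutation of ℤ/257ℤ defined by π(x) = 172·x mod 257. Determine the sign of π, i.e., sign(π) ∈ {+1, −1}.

Orbit of 226 under x↦172x: [226, 65, 129, 86, 143, 181, 35]… (length divides ord_257(172)).
The orbit structure of x ↦ 172x mod 257: 2 orbits of sizes [256, 1].
With 2 cycles on 257 points, sign = (−1)^{257−2} = -1.
Check: (172/257) = -1 by Zolotarev.

-1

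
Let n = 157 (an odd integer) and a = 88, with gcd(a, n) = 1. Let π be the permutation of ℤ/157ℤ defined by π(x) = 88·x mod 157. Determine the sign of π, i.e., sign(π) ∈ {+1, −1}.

Orbit of 7 under x↦88x: [7, 145, 43, 16, 152, 31, 59]… (length divides ord_157(88)).
π_88 has 2 disjoint cycles with lengths [156, 1] on {0,…,156}.
157 − 2 = 155 transpositions; sign(π) = (−1)^155 = -1.
Zolotarev: (88|157) = -1, matching the cycle-count sign.

-1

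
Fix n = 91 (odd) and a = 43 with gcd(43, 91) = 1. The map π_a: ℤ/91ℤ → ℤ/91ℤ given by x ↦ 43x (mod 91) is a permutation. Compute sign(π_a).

Start at x=36: 36 → 1 → 43 → 29 → 64 → 22 → 36 (one orbit).
Decompose π into cycles: lengths [6, 6, 6, 6, 6, 6, 6, 6, 6, 6, 6, 6, 6, 6, 1, 1, 1, 1, 1, 1, 1] (21 cycles, including the fixed point 0).
Σ(ℓ_i−1) = 91−21 = 70; sign = (−1)^70 = +1.
Zolotarev: (43|91) = +1, matching the cycle-count sign.

+1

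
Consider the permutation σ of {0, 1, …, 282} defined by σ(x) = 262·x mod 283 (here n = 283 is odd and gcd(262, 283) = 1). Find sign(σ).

Start at x=262: 262 → 158 → 78 → 60 → 155 → 141 → 152 → … (one orbit).
7 cycles of lengths [47, 47, 47, 47, 47, 47, 1].
With 7 cycles on 283 points, sign = (−1)^{283−7} = +1.

+1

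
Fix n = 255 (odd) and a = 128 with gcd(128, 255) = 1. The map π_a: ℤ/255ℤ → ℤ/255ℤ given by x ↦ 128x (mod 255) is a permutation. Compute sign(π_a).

Orbit of 4 under x↦128x: [4, 2, 1, 128, 64, 32, 16]… (length divides ord_255(128)).
Cycle type of π: 8×30 + 4×3 + 2 + 1; total 35 cycles.
n − c = 255 − 35 = 220; sign = (−1)^220 = +1.

+1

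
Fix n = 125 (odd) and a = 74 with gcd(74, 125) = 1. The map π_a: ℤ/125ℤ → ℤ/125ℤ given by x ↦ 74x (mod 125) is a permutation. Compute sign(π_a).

Start at x=99: 99 → 76 → 124 → 51 → 24 → 26 → 49 → … (one orbit).
Cycle lengths of π_74 on ℤ/125ℤ: [10, 10, 10, 10, 10, 10, 10, 10, 10, 10, 2, 2, 2, 2, 2, 2, 2, 2, 2, 2, 2, 2, 1]; 23 cycles in total.
Σ(ℓ_i−1) = 125−23 = 102; sign = (−1)^102 = +1.

+1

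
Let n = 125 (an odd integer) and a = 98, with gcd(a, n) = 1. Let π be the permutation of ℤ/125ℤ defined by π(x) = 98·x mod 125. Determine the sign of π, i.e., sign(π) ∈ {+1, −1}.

Start at x=66: 66 → 93 → 114 → 47 → 106 → 13 → 24 → … (one orbit).
Cycle lengths of π_98 on ℤ/125ℤ: [100, 20, 4, 1]; 4 cycles in total.
Σ(ℓ_i−1) = 125−4 = 121; sign = (−1)^121 = -1.

-1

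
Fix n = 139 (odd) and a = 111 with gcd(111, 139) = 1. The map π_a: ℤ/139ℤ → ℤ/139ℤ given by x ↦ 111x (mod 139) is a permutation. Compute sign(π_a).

-1

Trace 125: π^k(125) = [125, 114, 5, 138, 28, 50, 129] for k=0..6.
Cycle lengths of π_111 on ℤ/139ℤ: [138, 1]; 2 cycles in total.
Σ(ℓ_i−1) = 139−2 = 137; sign = (−1)^137 = -1.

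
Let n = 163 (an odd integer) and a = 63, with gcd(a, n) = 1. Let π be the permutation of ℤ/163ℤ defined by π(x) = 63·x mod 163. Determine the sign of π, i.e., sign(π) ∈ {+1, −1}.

Trace 75: π^k(75) = [75, 161, 37, 49, 153, 22, 82] for k=0..6.
The orbit structure of x ↦ 63x mod 163: 2 orbits of sizes [162, 1].
n − c = 163 − 2 = 161; sign = (−1)^161 = -1.
Via Zolotarev, sign(π_{63}) = (63|163) = -1.

-1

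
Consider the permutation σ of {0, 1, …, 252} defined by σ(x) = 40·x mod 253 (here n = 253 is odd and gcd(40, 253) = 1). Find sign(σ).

Trace 74: π^k(74) = [74, 177, 249, 93, 178, 36, 175] for k=0..6.
Cycle lengths of π_40 on ℤ/253ℤ: [110, 110, 22, 10, 1]; 5 cycles in total.
Σ(ℓ_i−1) = 253−5 = 248; sign = (−1)^248 = +1.
Zolotarev: (40|253) = +1, matching the cycle-count sign.

+1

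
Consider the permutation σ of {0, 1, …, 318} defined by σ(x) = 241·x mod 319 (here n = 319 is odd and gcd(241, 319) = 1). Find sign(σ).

Trace 45: π^k(45) = [45, 318, 78, 296, 199, 109, 111] for k=0..6.
Cycle lengths of π_241 on ℤ/319ℤ: [14, 14, 14, 14, 14, 14, 14, 14, 14, 14, 14, 14, 14, 14, 14, 14, 14, 14, 14, 14, 14, 14, 2, 2, 2, 2, 2, 1]; 28 cycles in total.
With 28 cycles on 319 points, sign = (−1)^{319−28} = -1.

-1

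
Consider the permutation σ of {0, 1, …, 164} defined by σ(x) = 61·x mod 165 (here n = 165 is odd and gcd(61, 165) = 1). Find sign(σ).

-1

Trace 31: π^k(31) = [31, 76, 16, 151, 136, 46, 1] for k=0..6.
π_61 has 30 disjoint cycles with lengths [10, 10, 10, 10, 10, 10, 10, 10, 10, 10, 10, 10, 10, 10, 10, 1, 1, 1, 1, 1, 1, 1, 1, 1, 1, 1, 1, 1, 1, 1] on {0,…,164}.
sign(π) = (−1)^{n − #cycles} = (−1)^{165−30} = (−1)^135 = -1.
Check: (61/165) = -1 by Zolotarev.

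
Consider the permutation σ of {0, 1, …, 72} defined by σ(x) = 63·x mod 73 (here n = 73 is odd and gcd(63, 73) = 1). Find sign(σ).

-1

Trace 27: π^k(27) = [27, 22, 72, 10, 46, 51, 1] for k=0..6.
Cycle lengths of π_63 on ℤ/73ℤ: [8, 8, 8, 8, 8, 8, 8, 8, 8, 1]; 10 cycles in total.
10 cycles on 73: each ℓ→(−1)^(ℓ−1), product (−1)^63 = -1.
Zolotarev: (63|73) = -1, matching the cycle-count sign.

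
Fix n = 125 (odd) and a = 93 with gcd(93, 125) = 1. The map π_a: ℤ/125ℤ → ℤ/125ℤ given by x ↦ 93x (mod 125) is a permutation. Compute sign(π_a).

-1

Start at x=7: 7 → 26 → 43 → 124 → 32 → 101 → 18 → … (one orbit).
The orbit structure of x ↦ 93x mod 125: 12 orbits of sizes [20, 20, 20, 20, 20, 4, 4, 4, 4, 4, 4, 1].
12 cycles on 125: each ℓ→(−1)^(ℓ−1), product (−1)^113 = -1.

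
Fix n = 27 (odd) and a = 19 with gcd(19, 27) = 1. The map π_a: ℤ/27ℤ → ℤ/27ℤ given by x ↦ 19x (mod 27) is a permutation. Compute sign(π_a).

+1

Trace 19: π^k(19) = [19, 10, 1] for k=0..2.
15 cycles of lengths [3, 3, 3, 3, 3, 3, 1, 1, 1, 1, 1, 1, 1, 1, 1].
27 − 15 = 12 transpositions; sign(π) = (−1)^12 = +1.
Via Zolotarev, sign(π_{19}) = (19|27) = +1.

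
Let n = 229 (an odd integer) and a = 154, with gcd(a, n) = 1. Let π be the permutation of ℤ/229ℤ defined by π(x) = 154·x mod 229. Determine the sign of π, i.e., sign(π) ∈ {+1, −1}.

+1

Start at x=149: 149 → 46 → 214 → 209 → 126 → 168 → 224 → … (one orbit).
The orbit structure of x ↦ 154x mod 229: 3 orbits of sizes [114, 114, 1].
229 − 3 = 226 transpositions; sign(π) = (−1)^226 = +1.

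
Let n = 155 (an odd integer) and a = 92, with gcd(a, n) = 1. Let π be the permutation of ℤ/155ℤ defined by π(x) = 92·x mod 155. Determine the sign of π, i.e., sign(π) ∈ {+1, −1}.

Start at x=123: 123 → 1 → 92 → 94 → 123 (one orbit).
Decompose π into cycles: lengths [4, 4, 4, 4, 4, 4, 4, 4, 4, 4, 4, 4, 4, 4, 4, 4, 4, 4, 4, 4, 4, 4, 4, 4, 4, 4, 4, 4, 4, 4, 4, 2, 2, 2, 2, 2, 2, 2, 2, 2, 2, 2, 2, 2, 2, 2, 1] (47 cycles, including the fixed point 0).
sign(π) = (−1)^{n − #cycles} = (−1)^{155−47} = (−1)^108 = +1.

+1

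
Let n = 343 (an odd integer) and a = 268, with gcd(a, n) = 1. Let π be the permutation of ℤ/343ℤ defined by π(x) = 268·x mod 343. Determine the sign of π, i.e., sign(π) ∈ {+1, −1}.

Trace 113: π^k(113) = [113, 100, 46, 323, 128, 4, 43] for k=0..6.
Decompose π into cycles: lengths [147, 147, 21, 21, 3, 3, 1] (7 cycles, including the fixed point 0).
7 cycles on 343: each ℓ→(−1)^(ℓ−1), product (−1)^336 = +1.

+1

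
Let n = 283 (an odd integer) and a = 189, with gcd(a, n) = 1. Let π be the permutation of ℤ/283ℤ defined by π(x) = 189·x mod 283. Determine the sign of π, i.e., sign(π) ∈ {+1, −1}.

Start at x=147: 147 → 49 → 205 → 257 → 180 → 60 → 20 → … (one orbit).
The orbit structure of x ↦ 189x mod 283: 2 orbits of sizes [282, 1].
With 2 cycles on 283 points, sign = (−1)^{283−2} = -1.
The Jacobi symbol (189|283) = -1 (Zolotarev) agrees.

-1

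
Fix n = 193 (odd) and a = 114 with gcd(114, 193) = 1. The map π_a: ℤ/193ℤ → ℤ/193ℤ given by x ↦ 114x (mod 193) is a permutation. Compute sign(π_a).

-1

Trace 174: π^k(174) = [174, 150, 116, 100, 13, 131, 73] for k=0..6.
Cycle lengths of π_114 on ℤ/193ℤ: [192, 1]; 2 cycles in total.
2 cycles on 193: each ℓ→(−1)^(ℓ−1), product (−1)^191 = -1.
The Jacobi symbol (114|193) = -1 (Zolotarev) agrees.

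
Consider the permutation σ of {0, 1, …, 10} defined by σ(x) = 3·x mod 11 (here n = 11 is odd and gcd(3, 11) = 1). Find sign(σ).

Orbit of 3 under x↦3x: [3, 9, 5, 4, 1]… (length divides ord_11(3)).
Cycle type of π: 5×2 + 1; total 3 cycles.
3 cycles on 11: each ℓ→(−1)^(ℓ−1), product (−1)^8 = +1.
(3|11)_J = +1 (Zolotarev's lemma cross-check).

+1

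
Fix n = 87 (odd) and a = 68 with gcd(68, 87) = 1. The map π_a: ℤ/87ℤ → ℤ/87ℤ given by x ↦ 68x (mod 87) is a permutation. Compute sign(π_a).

+1

Orbit of 34 under x↦68x: [34, 50, 7, 41, 4, 11, 52]… (length divides ord_87(68)).
5 cycles of lengths [28, 28, 28, 2, 1].
87 − 5 = 82 transpositions; sign(π) = (−1)^82 = +1.
Via Zolotarev, sign(π_{68}) = (68|87) = +1.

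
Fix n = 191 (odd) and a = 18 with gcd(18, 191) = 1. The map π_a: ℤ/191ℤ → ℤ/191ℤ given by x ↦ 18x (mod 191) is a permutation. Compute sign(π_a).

Start at x=75: 75 → 13 → 43 → 10 → 180 → 184 → 65 → … (one orbit).
3 cycles of lengths [95, 95, 1].
n − c = 191 − 3 = 188; sign = (−1)^188 = +1.

+1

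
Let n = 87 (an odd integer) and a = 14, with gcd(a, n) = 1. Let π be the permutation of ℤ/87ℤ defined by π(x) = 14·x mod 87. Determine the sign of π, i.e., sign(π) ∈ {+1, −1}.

+1

Trace 82: π^k(82) = [82, 17, 64, 26, 16, 50, 4] for k=0..6.
The orbit structure of x ↦ 14x mod 87: 5 orbits of sizes [28, 28, 28, 2, 1].
5 cycles on 87: each ℓ→(−1)^(ℓ−1), product (−1)^82 = +1.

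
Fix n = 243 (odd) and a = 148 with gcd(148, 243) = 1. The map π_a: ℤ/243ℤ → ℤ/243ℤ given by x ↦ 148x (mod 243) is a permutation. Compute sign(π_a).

+1

Start at x=94: 94 → 61 → 37 → 130 → 43 → 46 → 4 → … (one orbit).
π_148 has 11 disjoint cycles with lengths [81, 81, 27, 27, 9, 9, 3, 3, 1, 1, 1] on {0,…,242}.
243 − 11 = 232 transpositions; sign(π) = (−1)^232 = +1.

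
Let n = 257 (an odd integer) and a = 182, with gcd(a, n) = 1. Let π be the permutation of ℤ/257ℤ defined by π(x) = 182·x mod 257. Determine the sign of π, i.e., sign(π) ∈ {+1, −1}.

-1

Trace 123: π^k(123) = [123, 27, 31, 245, 129, 91, 114] for k=0..6.
2 cycles of lengths [256, 1].
With 2 cycles on 257 points, sign = (−1)^{257−2} = -1.
(182|257)_J = -1 (Zolotarev's lemma cross-check).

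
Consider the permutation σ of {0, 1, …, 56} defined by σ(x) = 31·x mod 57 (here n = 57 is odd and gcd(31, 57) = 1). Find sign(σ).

-1

Start at x=37: 37 → 7 → 46 → 1 → 31 → 49 → 37 (one orbit).
π_31 has 12 disjoint cycles with lengths [6, 6, 6, 6, 6, 6, 6, 6, 6, 1, 1, 1] on {0,…,56}.
n − c = 57 − 12 = 45; sign = (−1)^45 = -1.
The Jacobi symbol (31|57) = -1 (Zolotarev) agrees.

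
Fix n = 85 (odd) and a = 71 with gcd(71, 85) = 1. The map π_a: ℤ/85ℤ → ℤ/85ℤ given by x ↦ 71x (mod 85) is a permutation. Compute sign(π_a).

-1

Trace 71: π^k(71) = [71, 26, 61, 81, 56, 66, 11] for k=0..6.
Cycle lengths of π_71 on ℤ/85ℤ: [16, 16, 16, 16, 16, 1, 1, 1, 1, 1]; 10 cycles in total.
With 10 cycles on 85 points, sign = (−1)^{85−10} = -1.
(71|85)_J = -1 (Zolotarev's lemma cross-check).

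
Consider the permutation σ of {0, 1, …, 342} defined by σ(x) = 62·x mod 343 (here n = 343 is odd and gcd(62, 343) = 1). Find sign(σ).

Orbit of 22 under x↦62x: [22, 335, 190, 118, 113, 146, 134]… (length divides ord_343(62)).
Cycle type of π: 98×3 + 14×3 + 2×3 + 1; total 10 cycles.
sign(π) = (−1)^{n − #cycles} = (−1)^{343−10} = (−1)^333 = -1.
Check: (62/343) = -1 by Zolotarev.

-1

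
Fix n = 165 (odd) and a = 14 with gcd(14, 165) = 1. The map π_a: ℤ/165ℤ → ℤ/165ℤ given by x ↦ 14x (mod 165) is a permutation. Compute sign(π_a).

Start at x=104: 104 → 136 → 89 → 91 → 119 → 16 → 59 → … (one orbit).
Decompose π into cycles: lengths [10, 10, 10, 10, 10, 10, 10, 10, 10, 10, 10, 10, 10, 10, 5, 5, 2, 2, 2, 2, 2, 2, 2, 1] (24 cycles, including the fixed point 0).
sign(π) = (−1)^{n − #cycles} = (−1)^{165−24} = (−1)^141 = -1.
Check: (14/165) = -1 by Zolotarev.

-1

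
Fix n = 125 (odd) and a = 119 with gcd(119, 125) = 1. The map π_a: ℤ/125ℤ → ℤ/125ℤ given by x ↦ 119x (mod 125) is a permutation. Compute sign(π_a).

Trace 21: π^k(21) = [21, 124, 6, 89, 91, 79, 26] for k=0..6.
7 cycles of lengths [50, 50, 10, 10, 2, 2, 1].
7 cycles on 125: each ℓ→(−1)^(ℓ−1), product (−1)^118 = +1.
The Jacobi symbol (119|125) = +1 (Zolotarev) agrees.

+1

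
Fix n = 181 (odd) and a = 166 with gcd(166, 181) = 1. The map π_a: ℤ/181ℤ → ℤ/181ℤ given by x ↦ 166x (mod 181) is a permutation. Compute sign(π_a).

Orbit of 14 under x↦166x: [14, 152, 73, 172, 135, 147, 148]… (length divides ord_181(166)).
3 cycles of lengths [90, 90, 1].
181 − 3 = 178 transpositions; sign(π) = (−1)^178 = +1.
Zolotarev: (166|181) = +1, matching the cycle-count sign.

+1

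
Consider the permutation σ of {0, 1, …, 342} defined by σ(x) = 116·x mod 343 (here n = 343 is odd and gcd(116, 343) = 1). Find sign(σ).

Trace 214: π^k(214) = [214, 128, 99, 165, 275, 1, 116] for k=0..6.
π_116 has 31 disjoint cycles with lengths [21, 21, 21, 21, 21, 21, 21, 21, 21, 21, 21, 21, 21, 21, 3, 3, 3, 3, 3, 3, 3, 3, 3, 3, 3, 3, 3, 3, 3, 3, 1] on {0,…,342}.
31 cycles on 343: each ℓ→(−1)^(ℓ−1), product (−1)^312 = +1.
Check: (116/343) = +1 by Zolotarev.

+1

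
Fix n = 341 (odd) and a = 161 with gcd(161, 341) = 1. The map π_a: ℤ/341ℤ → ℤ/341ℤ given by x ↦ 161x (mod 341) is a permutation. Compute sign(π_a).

Orbit of 30 under x↦161x: [30, 56, 150, 280, 68, 36, 340]… (length divides ord_341(161)).
17 cycles of lengths [30, 30, 30, 30, 30, 30, 30, 30, 30, 30, 10, 6, 6, 6, 6, 6, 1].
341 − 17 = 324 transpositions; sign(π) = (−1)^324 = +1.

+1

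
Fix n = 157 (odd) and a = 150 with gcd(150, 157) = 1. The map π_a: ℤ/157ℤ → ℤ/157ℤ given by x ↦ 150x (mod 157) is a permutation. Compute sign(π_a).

Start at x=125: 125 → 67 → 2 → 143 → 98 → 99 → 92 → … (one orbit).
4 cycles of lengths [52, 52, 52, 1].
sign(π) = (−1)^{n − #cycles} = (−1)^{157−4} = (−1)^153 = -1.

-1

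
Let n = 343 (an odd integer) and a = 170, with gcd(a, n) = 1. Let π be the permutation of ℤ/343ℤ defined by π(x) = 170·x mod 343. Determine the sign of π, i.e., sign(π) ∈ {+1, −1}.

+1

Start at x=137: 137 → 309 → 51 → 95 → 29 → 128 → 151 → … (one orbit).
Cycle type of π: 147×2 + 21×2 + 3×2 + 1; total 7 cycles.
Σ(ℓ_i−1) = 343−7 = 336; sign = (−1)^336 = +1.
(170|343)_J = +1 (Zolotarev's lemma cross-check).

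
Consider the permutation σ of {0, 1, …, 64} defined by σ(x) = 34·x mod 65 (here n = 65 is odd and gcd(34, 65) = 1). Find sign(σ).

-1

Trace 44: π^k(44) = [44, 1, 34, 51] for k=0..3.
18 cycles of lengths [4, 4, 4, 4, 4, 4, 4, 4, 4, 4, 4, 4, 4, 4, 4, 2, 2, 1].
With 18 cycles on 65 points, sign = (−1)^{65−18} = -1.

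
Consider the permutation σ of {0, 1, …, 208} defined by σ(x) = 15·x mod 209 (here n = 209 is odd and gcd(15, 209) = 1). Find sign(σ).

-1

Start at x=80: 80 → 155 → 26 → 181 → 207 → 179 → 177 → … (one orbit).
The orbit structure of x ↦ 15x mod 209: 6 orbits of sizes [90, 90, 18, 5, 5, 1].
n − c = 209 − 6 = 203; sign = (−1)^203 = -1.
Zolotarev: (15|209) = -1, matching the cycle-count sign.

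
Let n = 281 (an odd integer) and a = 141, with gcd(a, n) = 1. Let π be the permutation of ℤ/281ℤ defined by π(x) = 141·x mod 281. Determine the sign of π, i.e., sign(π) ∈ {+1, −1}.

Start at x=246: 246 → 123 → 202 → 101 → 191 → 236 → 118 → … (one orbit).
Decompose π into cycles: lengths [70, 70, 70, 70, 1] (5 cycles, including the fixed point 0).
n − c = 281 − 5 = 276; sign = (−1)^276 = +1.
Check: (141/281) = +1 by Zolotarev.

+1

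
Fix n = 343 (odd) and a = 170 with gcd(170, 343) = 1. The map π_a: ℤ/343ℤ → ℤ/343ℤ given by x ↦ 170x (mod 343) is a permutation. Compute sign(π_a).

Trace 8: π^k(8) = [8, 331, 18, 316, 212, 25, 134] for k=0..6.
Cycle lengths of π_170 on ℤ/343ℤ: [147, 147, 21, 21, 3, 3, 1]; 7 cycles in total.
With 7 cycles on 343 points, sign = (−1)^{343−7} = +1.

+1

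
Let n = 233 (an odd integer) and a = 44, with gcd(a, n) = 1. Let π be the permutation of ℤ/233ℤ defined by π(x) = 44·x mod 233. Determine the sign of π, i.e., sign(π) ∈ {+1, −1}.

-1

Trace 81: π^k(81) = [81, 69, 7, 75, 38, 41, 173] for k=0..6.
2 cycles of lengths [232, 1].
233 − 2 = 231 transpositions; sign(π) = (−1)^231 = -1.
Zolotarev: (44|233) = -1, matching the cycle-count sign.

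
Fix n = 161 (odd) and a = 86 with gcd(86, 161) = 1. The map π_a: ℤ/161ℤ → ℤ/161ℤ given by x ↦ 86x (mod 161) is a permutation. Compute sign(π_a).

Start at x=127: 127 → 135 → 18 → 99 → 142 → 137 → 29 → … (one orbit).
The orbit structure of x ↦ 86x mod 161: 6 orbits of sizes [66, 66, 22, 3, 3, 1].
6 cycles on 161: each ℓ→(−1)^(ℓ−1), product (−1)^155 = -1.

-1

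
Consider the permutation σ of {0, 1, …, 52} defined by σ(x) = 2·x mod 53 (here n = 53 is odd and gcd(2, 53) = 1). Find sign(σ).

Trace 36: π^k(36) = [36, 19, 38, 23, 46, 39, 25] for k=0..6.
Cycle lengths of π_2 on ℤ/53ℤ: [52, 1]; 2 cycles in total.
n − c = 53 − 2 = 51; sign = (−1)^51 = -1.
The Jacobi symbol (2|53) = -1 (Zolotarev) agrees.

-1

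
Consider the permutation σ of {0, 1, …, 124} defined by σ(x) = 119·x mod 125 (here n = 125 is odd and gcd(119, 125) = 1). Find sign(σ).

Trace 101: π^k(101) = [101, 19, 11, 59, 21, 124, 6] for k=0..6.
The orbit structure of x ↦ 119x mod 125: 7 orbits of sizes [50, 50, 10, 10, 2, 2, 1].
With 7 cycles on 125 points, sign = (−1)^{125−7} = +1.

+1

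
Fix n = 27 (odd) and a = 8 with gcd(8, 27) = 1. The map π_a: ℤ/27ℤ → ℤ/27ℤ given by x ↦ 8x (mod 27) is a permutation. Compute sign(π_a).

Orbit of 26 under x↦8x: [26, 19, 17, 1, 8, 10]… (length divides ord_27(8)).
Cycle type of π: 6×3 + 2×4 + 1; total 8 cycles.
8 cycles on 27: each ℓ→(−1)^(ℓ−1), product (−1)^19 = -1.

-1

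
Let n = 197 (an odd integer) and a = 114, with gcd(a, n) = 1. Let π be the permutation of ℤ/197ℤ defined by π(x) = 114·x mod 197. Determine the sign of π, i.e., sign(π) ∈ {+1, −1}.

Trace 178: π^k(178) = [178, 1, 114, 191, 104, 36, 164] for k=0..6.
Cycle type of π: 7×28 + 1; total 29 cycles.
29 cycles on 197: each ℓ→(−1)^(ℓ−1), product (−1)^168 = +1.

+1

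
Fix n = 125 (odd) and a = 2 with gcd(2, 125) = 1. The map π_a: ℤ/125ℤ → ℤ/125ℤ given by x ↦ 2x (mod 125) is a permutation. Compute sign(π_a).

-1

Orbit of 47 under x↦2x: [47, 94, 63, 1, 2, 4, 8]… (length divides ord_125(2)).
4 cycles of lengths [100, 20, 4, 1].
125 − 4 = 121 transpositions; sign(π) = (−1)^121 = -1.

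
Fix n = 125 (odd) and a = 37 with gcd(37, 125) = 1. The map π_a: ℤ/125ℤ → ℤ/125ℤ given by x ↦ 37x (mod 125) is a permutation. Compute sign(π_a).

Start at x=79: 79 → 48 → 26 → 87 → 94 → 103 → 61 → … (one orbit).
Cycle type of π: 100 + 20 + 4 + 1; total 4 cycles.
With 4 cycles on 125 points, sign = (−1)^{125−4} = -1.
(37|125)_J = -1 (Zolotarev's lemma cross-check).

-1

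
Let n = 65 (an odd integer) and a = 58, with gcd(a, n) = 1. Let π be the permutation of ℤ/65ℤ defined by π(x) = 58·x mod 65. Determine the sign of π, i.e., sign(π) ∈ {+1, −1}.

+1

Orbit of 58 under x↦58x: [58, 49, 47, 61, 28, 64, 7]… (length divides ord_65(58)).
7 cycles of lengths [12, 12, 12, 12, 12, 4, 1].
n − c = 65 − 7 = 58; sign = (−1)^58 = +1.
Check: (58/65) = +1 by Zolotarev.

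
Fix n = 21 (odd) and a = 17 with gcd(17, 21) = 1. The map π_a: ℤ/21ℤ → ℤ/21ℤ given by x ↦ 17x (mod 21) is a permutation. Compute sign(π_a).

Trace 1: π^k(1) = [1, 17, 16, 20, 4, 5] for k=0..5.
The orbit structure of x ↦ 17x mod 21: 5 orbits of sizes [6, 6, 6, 2, 1].
21 − 5 = 16 transpositions; sign(π) = (−1)^16 = +1.

+1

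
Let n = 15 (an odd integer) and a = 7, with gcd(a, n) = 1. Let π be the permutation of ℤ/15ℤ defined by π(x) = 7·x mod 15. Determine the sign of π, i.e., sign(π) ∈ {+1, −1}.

-1

Orbit of 13 under x↦7x: [13, 1, 7, 4]… (length divides ord_15(7)).
Cycle lengths of π_7 on ℤ/15ℤ: [4, 4, 4, 1, 1, 1]; 6 cycles in total.
Σ(ℓ_i−1) = 15−6 = 9; sign = (−1)^9 = -1.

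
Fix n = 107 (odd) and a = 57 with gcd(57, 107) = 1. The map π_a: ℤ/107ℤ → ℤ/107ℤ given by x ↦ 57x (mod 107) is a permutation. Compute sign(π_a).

Start at x=30: 30 → 105 → 100 → 29 → 48 → 61 → 53 → … (one orbit).
Decompose π into cycles: lengths [53, 53, 1] (3 cycles, including the fixed point 0).
With 3 cycles on 107 points, sign = (−1)^{107−3} = +1.

+1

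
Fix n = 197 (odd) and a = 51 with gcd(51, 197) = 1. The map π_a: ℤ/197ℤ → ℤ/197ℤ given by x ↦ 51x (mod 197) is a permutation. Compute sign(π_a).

Start at x=133: 133 → 85 → 1 → 51 → 40 → 70 → 24 → … (one orbit).
Cycle lengths of π_51 on ℤ/197ℤ: [49, 49, 49, 49, 1]; 5 cycles in total.
197 − 5 = 192 transpositions; sign(π) = (−1)^192 = +1.
The Jacobi symbol (51|197) = +1 (Zolotarev) agrees.

+1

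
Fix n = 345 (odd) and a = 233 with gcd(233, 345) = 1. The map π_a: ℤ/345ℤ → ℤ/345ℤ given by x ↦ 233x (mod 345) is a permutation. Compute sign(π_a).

+1

Orbit of 1 under x↦233x: [1, 233, 124, 257, 196, 128, 154]… (length divides ord_345(233)).
The orbit structure of x ↦ 233x mod 345: 15 orbits of sizes [44, 44, 44, 44, 44, 44, 22, 22, 11, 11, 4, 4, 4, 2, 1].
345 − 15 = 330 transpositions; sign(π) = (−1)^330 = +1.
The Jacobi symbol (233|345) = +1 (Zolotarev) agrees.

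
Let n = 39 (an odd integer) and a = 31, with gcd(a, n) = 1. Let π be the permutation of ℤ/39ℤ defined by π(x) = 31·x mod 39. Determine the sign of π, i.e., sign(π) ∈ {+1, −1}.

Start at x=31: 31 → 25 → 34 → 1 → 31 (one orbit).
12 cycles of lengths [4, 4, 4, 4, 4, 4, 4, 4, 4, 1, 1, 1].
Σ(ℓ_i−1) = 39−12 = 27; sign = (−1)^27 = -1.

-1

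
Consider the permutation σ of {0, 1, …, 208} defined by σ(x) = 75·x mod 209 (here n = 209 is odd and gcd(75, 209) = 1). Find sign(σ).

Trace 1: π^k(1) = [1, 75, 191, 113, 115, 56, 20] for k=0..6.
π_75 has 30 disjoint cycles with lengths [10, 10, 10, 10, 10, 10, 10, 10, 10, 10, 10, 10, 10, 10, 10, 10, 10, 10, 5, 5, 2, 2, 2, 2, 2, 2, 2, 2, 2, 1] on {0,…,208}.
sign(π) = (−1)^{n − #cycles} = (−1)^{209−30} = (−1)^179 = -1.

-1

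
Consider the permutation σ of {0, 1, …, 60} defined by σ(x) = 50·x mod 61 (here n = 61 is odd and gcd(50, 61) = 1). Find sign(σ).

Orbit of 60 under x↦50x: [60, 11, 1, 50]… (length divides ord_61(50)).
Cycle type of π: 4×15 + 1; total 16 cycles.
16 cycles on 61: each ℓ→(−1)^(ℓ−1), product (−1)^45 = -1.
The Jacobi symbol (50|61) = -1 (Zolotarev) agrees.

-1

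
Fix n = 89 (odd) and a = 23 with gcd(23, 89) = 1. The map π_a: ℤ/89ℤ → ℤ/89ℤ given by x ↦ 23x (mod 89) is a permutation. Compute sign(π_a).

Orbit of 65 under x↦23x: [65, 71, 31, 1, 23, 84, 63]… (length divides ord_89(23)).
The orbit structure of x ↦ 23x mod 89: 2 orbits of sizes [88, 1].
n − c = 89 − 2 = 87; sign = (−1)^87 = -1.
Via Zolotarev, sign(π_{23}) = (23|89) = -1.

-1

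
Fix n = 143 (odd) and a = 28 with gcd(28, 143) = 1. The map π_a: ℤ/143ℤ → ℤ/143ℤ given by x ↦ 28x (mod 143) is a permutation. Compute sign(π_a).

Orbit of 84 under x↦28x: [84, 64, 76, 126, 96, 114, 46]… (length divides ord_143(28)).
Decompose π into cycles: lengths [60, 60, 12, 10, 1] (5 cycles, including the fixed point 0).
5 cycles on 143: each ℓ→(−1)^(ℓ−1), product (−1)^138 = +1.

+1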